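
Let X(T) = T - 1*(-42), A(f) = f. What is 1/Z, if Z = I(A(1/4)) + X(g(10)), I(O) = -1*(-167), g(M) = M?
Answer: 1/219 ≈ 0.0045662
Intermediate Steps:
I(O) = 167
X(T) = 42 + T (X(T) = T + 42 = 42 + T)
Z = 219 (Z = 167 + (42 + 10) = 167 + 52 = 219)
1/Z = 1/219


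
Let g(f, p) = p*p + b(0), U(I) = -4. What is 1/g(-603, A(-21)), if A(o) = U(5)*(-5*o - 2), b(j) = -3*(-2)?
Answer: 1/169750 ≈ 5.8910e-6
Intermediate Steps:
b(j) = 6
A(o) = 8 + 20*o (A(o) = -4*(-5*o - 2) = -4*(-2 - 5*o) = 8 + 20*o)
g(f, p) = 6 + p**2 (g(f, p) = p*p + 6 = p**2 + 6 = 6 + p**2)
1/g(-603, A(-21)) = 1/(6 + (8 + 20*(-21))**2) = 1/(6 + (8 - 420)**2) = 1/(6 + (-412)**2) = 1/(6 + 169744) = 1/169750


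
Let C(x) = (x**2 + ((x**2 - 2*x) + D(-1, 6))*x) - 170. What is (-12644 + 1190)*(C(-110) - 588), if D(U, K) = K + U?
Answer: 15398849232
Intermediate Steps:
C(x) = -170 + x**2 + x*(5 + x**2 - 2*x) (C(x) = (x**2 + ((x**2 - 2*x) + (6 - 1))*x) - 170 = (x**2 + ((x**2 - 2*x) + 5)*x) - 170 = (x**2 + (5 + x**2 - 2*x)*x) - 170 = (x**2 + x*(5 + x**2 - 2*x)) - 170 = -170 + x**2 + x*(5 + x**2 - 2*x))
(-12644 + 1190)*(C(-110) - 588) = (-12644 + 1190)*((-170 + (-110)**3 - 1*(-110)**2 + 5*(-110)) - 588) = -11454*((-170 - 1331000 - 1*12100 - 550) - 588) = -11454*((-170 - 1331000 - 12100 - 550) - 588) = -11454*(-1343820 - 588) = -11454*(-1344408) = 15398849232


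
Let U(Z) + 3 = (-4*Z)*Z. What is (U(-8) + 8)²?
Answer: 63001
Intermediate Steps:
U(Z) = -3 - 4*Z² (U(Z) = -3 + (-4*Z)*Z = -3 - 4*Z²)
(U(-8) + 8)² = ((-3 - 4*(-8)²) + 8)² = ((-3 - 4*64) + 8)² = ((-3 - 256) + 8)² = (-259 + 8)² = (-251)² = 63001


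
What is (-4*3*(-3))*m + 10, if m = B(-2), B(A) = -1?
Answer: -26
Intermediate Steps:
m = -1
(-4*3*(-3))*m + 10 = (-4*3*(-3))*(-1) + 10 = -12*(-3)*(-1) + 10 = 36*(-1) + 10 = -36 + 10 = -26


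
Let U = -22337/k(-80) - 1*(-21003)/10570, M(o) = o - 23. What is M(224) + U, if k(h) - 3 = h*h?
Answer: 13502001829/67679710 ≈ 199.50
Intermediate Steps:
k(h) = 3 + h² (k(h) = 3 + h*h = 3 + h²)
M(o) = -23 + o
U = -101619881/67679710 (U = -22337/(3 + (-80)²) - 1*(-21003)/10570 = -22337/(3 + 6400) + 21003*(1/10570) = -22337/6403 + 21003/10570 = -101619881/67679710 ≈ -1.5015)
M(224) + U = (-23 + 224) - 101619881/67679710 = 201 - 101619881/67679710 = 13502001829/67679710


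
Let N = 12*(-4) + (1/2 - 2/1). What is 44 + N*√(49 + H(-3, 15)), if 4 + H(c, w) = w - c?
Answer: 44 - 297*√7/2 ≈ -348.89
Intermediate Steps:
H(c, w) = -4 + w - c (H(c, w) = -4 + (w - c) = -4 + w - c)
N = -99/2 (N = -48 + (1*(½) - 2*1) = -48 + (½ - 2) = -48 - 3/2 = -99/2 ≈ -49.500)
44 + N*√(49 + H(-3, 15)) = 44 - 99*√(49 + (-4 + 15 - 1*(-3)))/2 = 44 - 99*√(49 + (-4 + 15 + 3))/2 = 44 - 99*√(49 + 14)/2 = 44 - 297*√7/2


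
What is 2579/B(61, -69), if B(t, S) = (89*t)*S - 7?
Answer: -2579/374608 ≈ -0.0068845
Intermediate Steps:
B(t, S) = -7 + 89*S*t (B(t, S) = 89*S*t - 7 = -7 + 89*S*t)
2579/B(61, -69) = 2579/(-7 + 89*(-69)*61) = 2579/(-7 - 374601) = 2579/(-374608) = 2579*(-1/374608) = -2579/374608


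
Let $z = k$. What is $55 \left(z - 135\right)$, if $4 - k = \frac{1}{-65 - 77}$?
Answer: $- \frac{1023055}{142} \approx -7204.6$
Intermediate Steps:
$k = \frac{569}{142}$ ($k = 4 - \frac{1}{-65 - 77} = 4 - \frac{1}{-142} = 4 - - \frac{1}{142} = 4 + \frac{1}{142} = \frac{569}{142} \approx 4.007$)
$z = \frac{569}{142} \approx 4.007$
$55 \left(z - 135\right) = 55 \left(\frac{569}{142} - 135\right) = 55 \left(- \frac{18601}{142}\right) = - \frac{1023055}{142}$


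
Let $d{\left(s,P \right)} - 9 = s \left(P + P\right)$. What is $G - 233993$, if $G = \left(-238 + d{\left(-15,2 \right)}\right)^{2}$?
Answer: $-150472$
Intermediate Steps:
$d{\left(s,P \right)} = 9 + 2 P s$ ($d{\left(s,P \right)} = 9 + s \left(P + P\right) = 9 + s 2 P = 9 + 2 P s$)
$G = 83521$ ($G = \left(-238 + \left(9 + 2 \cdot 2 \left(-15\right)\right)\right)^{2} = \left(-238 + \left(9 - 60\right)\right)^{2} = \left(-238 - 51\right)^{2} = \left(-289\right)^{2} = 83521$)
$G - 233993 = 83521 - 233993 = -150472$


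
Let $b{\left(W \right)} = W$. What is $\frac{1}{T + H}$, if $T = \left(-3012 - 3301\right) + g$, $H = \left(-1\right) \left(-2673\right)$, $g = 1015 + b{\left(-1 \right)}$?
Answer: $- \frac{1}{2626} \approx -0.00038081$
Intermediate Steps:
$g = 1014$ ($g = 1015 - 1 = 1014$)
$H = 2673$
$T = -5299$ ($T = \left(-3012 - 3301\right) + 1014 = -6313 + 1014 = -5299$)
$\frac{1}{T + H} = \frac{1}{-5299 + 2673} = \frac{1}{-2626} = - \frac{1}{2626}$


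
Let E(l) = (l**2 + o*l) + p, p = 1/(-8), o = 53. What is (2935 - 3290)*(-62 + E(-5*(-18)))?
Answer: -36374365/8 ≈ -4.5468e+6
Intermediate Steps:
p = -1/8 ≈ -0.12500
E(l) = -1/8 + l**2 + 53*l (E(l) = (l**2 + 53*l) - 1/8 = -1/8 + l**2 + 53*l)
(2935 - 3290)*(-62 + E(-5*(-18))) = (2935 - 3290)*(-62 + (-1/8 + (-5*(-18))**2 + 53*(-5*(-18)))) = -355*(-62 + (-1/8 + 90**2 + 53*90)) = -355*(-62 + (-1/8 + 8100 + 4770)) = -355*(-62 + 102959/8) = -355*102463/8 = -36374365/8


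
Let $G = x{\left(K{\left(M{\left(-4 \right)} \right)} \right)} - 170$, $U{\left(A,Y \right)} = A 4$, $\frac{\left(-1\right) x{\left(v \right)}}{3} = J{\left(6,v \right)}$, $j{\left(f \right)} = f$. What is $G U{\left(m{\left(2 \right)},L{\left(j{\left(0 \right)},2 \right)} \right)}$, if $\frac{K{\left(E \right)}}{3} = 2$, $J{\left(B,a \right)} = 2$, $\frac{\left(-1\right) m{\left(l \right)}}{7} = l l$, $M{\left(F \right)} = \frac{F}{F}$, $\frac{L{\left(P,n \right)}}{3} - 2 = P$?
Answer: $19712$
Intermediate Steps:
$L{\left(P,n \right)} = 6 + 3 P$
$M{\left(F \right)} = 1$
$m{\left(l \right)} = - 7 l^{2}$ ($m{\left(l \right)} = - 7 l l = - 7 l^{2}$)
$K{\left(E \right)} = 6$ ($K{\left(E \right)} = 3 \cdot 2 = 6$)
$x{\left(v \right)} = -6$ ($x{\left(v \right)} = \left(-3\right) 2 = -6$)
$U{\left(A,Y \right)} = 4 A$
$G = -176$ ($G = -6 - 170 = -176$)
$G U{\left(m{\left(2 \right)},L{\left(j{\left(0 \right)},2 \right)} \right)} = - 176 \cdot 4 \left(- 7 \cdot 2^{2}\right) = - 176 \cdot 4 \left(\left(-7\right) 4\right) = - 176 \cdot 4 \left(-28\right) = \left(-176\right) \left(-112\right) = 19712$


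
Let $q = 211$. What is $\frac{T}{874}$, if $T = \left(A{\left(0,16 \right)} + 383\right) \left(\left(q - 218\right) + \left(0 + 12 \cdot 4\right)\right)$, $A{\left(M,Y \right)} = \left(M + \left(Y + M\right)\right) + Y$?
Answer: $\frac{17015}{874} \approx 19.468$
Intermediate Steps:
$A{\left(M,Y \right)} = 2 M + 2 Y$ ($A{\left(M,Y \right)} = \left(M + \left(M + Y\right)\right) + Y = \left(Y + 2 M\right) + Y = 2 M + 2 Y$)
$T = 17015$ ($T = \left(\left(2 \cdot 0 + 2 \cdot 16\right) + 383\right) \left(\left(211 - 218\right) + \left(0 + 12 \cdot 4\right)\right) = \left(\left(0 + 32\right) + 383\right) \left(-7 + \left(0 + 48\right)\right) = \left(32 + 383\right) \left(-7 + 48\right) = 415 \cdot 41 = 17015$)
$\frac{T}{874} = \frac{17015}{874}$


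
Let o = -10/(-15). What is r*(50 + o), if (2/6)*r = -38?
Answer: -5776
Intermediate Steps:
r = -114 (r = 3*(-38) = -114)
o = ⅔ (o = -10*(-1/15) = ⅔ ≈ 0.66667)
r*(50 + o) = -114*(50 + ⅔) = -114*152/3 = -5776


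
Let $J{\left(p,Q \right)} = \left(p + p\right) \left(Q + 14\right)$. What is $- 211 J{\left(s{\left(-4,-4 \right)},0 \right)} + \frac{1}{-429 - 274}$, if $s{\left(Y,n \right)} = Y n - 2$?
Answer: $- \frac{58146537}{703} \approx -82712.0$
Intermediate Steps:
$s{\left(Y,n \right)} = -2 + Y n$
$J{\left(p,Q \right)} = 2 p \left(14 + Q\right)$
$- 211 J{\left(s{\left(-4,-4 \right)},0 \right)} + \frac{1}{-429 - 274} = - 211 \cdot 2 \left(-2 - -16\right) \left(14 + 0\right) + \frac{1}{-429 - 274} = - 211 \cdot 2 \left(-2 + 16\right) 14 + \frac{1}{-703} = - 211 \cdot 2 \cdot 14 \cdot 14 - \frac{1}{703} = \left(-211\right) 392 - \frac{1}{703} = -82712 - \frac{1}{703} = - \frac{58146537}{703}$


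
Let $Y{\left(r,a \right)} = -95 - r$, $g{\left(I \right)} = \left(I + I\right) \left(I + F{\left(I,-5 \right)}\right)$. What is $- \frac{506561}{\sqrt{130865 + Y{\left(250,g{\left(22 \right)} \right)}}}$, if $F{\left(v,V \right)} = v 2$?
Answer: $- \frac{506561 \sqrt{32630}}{65260} \approx -1402.1$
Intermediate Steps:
$F{\left(v,V \right)} = 2 v$
$g{\left(I \right)} = 6 I^{2}$ ($g{\left(I \right)} = \left(I + I\right) \left(I + 2 I\right) = 2 I 3 I = 6 I^{2}$)
$- \frac{506561}{\sqrt{130865 + Y{\left(250,g{\left(22 \right)} \right)}}} = - \frac{506561}{\sqrt{130865 - 345}} = - \frac{506561}{\sqrt{130520}} = - \frac{506561}{2 \sqrt{32630}} = - 506561 \frac{\sqrt{32630}}{65260} = - \frac{506561 \sqrt{32630}}{65260}$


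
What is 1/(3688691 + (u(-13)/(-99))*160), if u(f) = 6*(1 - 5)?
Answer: 33/121728083 ≈ 2.7110e-7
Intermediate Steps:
u(f) = -24 (u(f) = 6*(-4) = -24)
1/(3688691 + (u(-13)/(-99))*160) = 1/(3688691 + (-24/(-99))*160) = 1/(3688691 - 1/99*(-24)*160) = 1/(3688691 + (8/33)*160) = 1/(3688691 + 1280/33) = 1/(121728083/33) = 33/121728083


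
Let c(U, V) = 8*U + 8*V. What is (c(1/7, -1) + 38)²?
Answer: 47524/49 ≈ 969.88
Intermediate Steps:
(c(1/7, -1) + 38)² = ((8/7 + 8*(-1)) + 38)² = ((8*(⅐) - 8) + 38)² = ((8/7 - 8) + 38)² = (-48/7 + 38)² = (218/7)² = 47524/49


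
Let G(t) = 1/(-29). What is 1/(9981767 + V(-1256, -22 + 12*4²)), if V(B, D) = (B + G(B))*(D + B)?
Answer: 29/329028793 ≈ 8.8138e-8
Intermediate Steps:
G(t) = -1/29
V(B, D) = (-1/29 + B)*(B + D) (V(B, D) = (B - 1/29)*(D + B) = (-1/29 + B)*(B + D))
1/(9981767 + V(-1256, -22 + 12*4²)) = 1/(9981767 + ((-1256)² - 1/29*(-1256) - (-22 + 12*4²)/29 - 1256*(-22 + 12*4²))) = 1/(9981767 + (1577536 + 1256/29 - (-22 + 12*16)/29 - 1256*(-22 + 12*16))) = 1/(9981767 + (1577536 + 1256/29 - (-22 + 192)/29 - 1256*(-22 + 192))) = 1/(9981767 + (1577536 + 1256/29 - 1/29*170 - 1256*170)) = 1/(9981767 + (1577536 + 1256/29 - 170/29 - 213520)) = 1/(9981767 + 39557550/29) = 1/(329028793/29) = 29/329028793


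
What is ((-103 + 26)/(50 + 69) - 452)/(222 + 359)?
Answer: -7695/9877 ≈ -0.77908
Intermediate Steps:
((-103 + 26)/(50 + 69) - 452)/(222 + 359) = (-77/119 - 452)/581 = (-77*1/119 - 452)*(1/581) = (-11/17 - 452)*(1/581) = -7695/17*1/581 = -7695/9877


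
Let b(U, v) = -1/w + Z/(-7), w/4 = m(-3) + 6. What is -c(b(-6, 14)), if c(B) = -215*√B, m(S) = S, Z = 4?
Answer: 215*I*√1155/42 ≈ 173.97*I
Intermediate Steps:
w = 12 (w = 4*(-3 + 6) = 4*3 = 12)
b(U, v) = -55/84 (b(U, v) = -1/12 + 4/(-7) = -1*1/12 + 4*(-⅐) = -1/12 - 4/7 = -55/84)
-c(b(-6, 14)) = -(-215)*√(-55/84) = -(-215)*I*√1155/42 = 215*I*√1155/42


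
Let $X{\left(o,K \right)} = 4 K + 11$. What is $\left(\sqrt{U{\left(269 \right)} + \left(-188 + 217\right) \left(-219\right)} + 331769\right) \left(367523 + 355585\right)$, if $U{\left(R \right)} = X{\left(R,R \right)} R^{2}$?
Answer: $239904818052 + 1446216 \sqrt{19662514} \approx 2.4632 \cdot 10^{11}$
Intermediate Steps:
$X{\left(o,K \right)} = 11 + 4 K$
$U{\left(R \right)} = R^{2} \left(11 + 4 R\right)$ ($U{\left(R \right)} = \left(11 + 4 R\right) R^{2} = R^{2} \left(11 + 4 R\right)$)
$\left(\sqrt{U{\left(269 \right)} + \left(-188 + 217\right) \left(-219\right)} + 331769\right) \left(367523 + 355585\right) = \left(\sqrt{269^{2} \left(11 + 4 \cdot 269\right) + \left(-188 + 217\right) \left(-219\right)} + 331769\right) \left(367523 + 355585\right) = \left(\sqrt{72361 \left(11 + 1076\right) + 29 \left(-219\right)} + 331769\right) 723108 = \left(\sqrt{72361 \cdot 1087 - 6351} + 331769\right) 723108 = \left(\sqrt{78656407 - 6351} + 331769\right) 723108 = \left(\sqrt{78650056} + 331769\right) 723108 = \left(2 \sqrt{19662514} + 331769\right) 723108 = \left(331769 + 2 \sqrt{19662514}\right) 723108 = 239904818052 + 1446216 \sqrt{19662514}$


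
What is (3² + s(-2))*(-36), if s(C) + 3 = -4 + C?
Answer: 0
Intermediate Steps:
s(C) = -7 + C (s(C) = -3 + (-4 + C) = -7 + C)
(3² + s(-2))*(-36) = (3² + (-7 - 2))*(-36) = (9 - 9)*(-36) = 0*(-36) = 0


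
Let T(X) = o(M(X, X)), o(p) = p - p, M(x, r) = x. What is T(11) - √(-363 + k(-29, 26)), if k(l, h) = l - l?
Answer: -11*I*√3 ≈ -19.053*I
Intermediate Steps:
o(p) = 0
T(X) = 0
k(l, h) = 0
T(11) - √(-363 + k(-29, 26)) = 0 - √(-363 + 0) = 0 - √(-363) = 0 - 11*I*√3 = -11*I*√3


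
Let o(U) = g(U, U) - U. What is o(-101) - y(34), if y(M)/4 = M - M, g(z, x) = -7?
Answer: 94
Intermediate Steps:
y(M) = 0 (y(M) = 4*(M - M) = 4*0 = 0)
o(U) = -7 - U
o(-101) - y(34) = (-7 - 1*(-101)) - 1*0 = (-7 + 101) + 0 = 94 + 0 = 94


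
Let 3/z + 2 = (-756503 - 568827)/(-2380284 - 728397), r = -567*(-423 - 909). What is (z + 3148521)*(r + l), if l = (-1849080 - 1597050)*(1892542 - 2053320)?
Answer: 266688637555858972499673/152876 ≈ 1.7445e+18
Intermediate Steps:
r = 755244 (r = -567*(-1332) = 755244)
z = -9326043/4892032 (z = 3/(-2 + (-756503 - 568827)/(-2380284 - 728397)) = 3/(-2 - 1325330/(-3108681)) = 3/(-2 - 1325330*(-1/3108681)) = 3/(-2 + 1325330/3108681) = 3/(-4892032/3108681) = 3*(-3108681/4892032) = -9326043/4892032 ≈ -1.9064)
l = 554061889140 (l = -3446130*(-160778) = 554061889140)
(z + 3148521)*(r + l) = (-9326043/4892032 + 3148521)*(755244 + 554061889140) = (15402656158629/4892032)*554062644384 = 266688637555858972499673/152876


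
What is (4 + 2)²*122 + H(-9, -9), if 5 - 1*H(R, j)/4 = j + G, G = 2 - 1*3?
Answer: 4452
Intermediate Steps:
G = -1 (G = 2 - 3 = -1)
H(R, j) = 24 - 4*j (H(R, j) = 20 - 4*(j - 1) = 20 - 4*(-1 + j) = 20 + (4 - 4*j) = 24 - 4*j)
(4 + 2)²*122 + H(-9, -9) = (4 + 2)²*122 + (24 - 4*(-9)) = 6²*122 + (24 + 36) = 36*122 + 60 = 4392 + 60 = 4452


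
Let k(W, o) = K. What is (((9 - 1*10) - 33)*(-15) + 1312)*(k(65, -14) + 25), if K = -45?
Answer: -36440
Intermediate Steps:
k(W, o) = -45
(((9 - 1*10) - 33)*(-15) + 1312)*(k(65, -14) + 25) = (((9 - 1*10) - 33)*(-15) + 1312)*(-45 + 25) = (((9 - 10) - 33)*(-15) + 1312)*(-20) = ((-1 - 33)*(-15) + 1312)*(-20) = (-34*(-15) + 1312)*(-20) = (510 + 1312)*(-20) = 1822*(-20) = -36440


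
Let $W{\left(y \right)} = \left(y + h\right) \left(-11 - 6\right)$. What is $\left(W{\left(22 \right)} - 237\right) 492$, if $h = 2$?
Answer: $-317340$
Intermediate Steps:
$W{\left(y \right)} = -34 - 17 y$ ($W{\left(y \right)} = \left(y + 2\right) \left(-11 - 6\right) = \left(2 + y\right) \left(-17\right) = -34 - 17 y$)
$\left(W{\left(22 \right)} - 237\right) 492 = \left(\left(-34 - 374\right) - 237\right) 492 = \left(-408 - 237\right) 492 = \left(-645\right) 492 = -317340$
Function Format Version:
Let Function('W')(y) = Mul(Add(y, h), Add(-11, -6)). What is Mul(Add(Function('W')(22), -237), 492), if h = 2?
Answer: -317340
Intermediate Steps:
Function('W')(y) = Add(-34, Mul(-17, y)) (Function('W')(y) = Mul(Add(y, 2), Add(-11, -6)) = Mul(Add(2, y), -17) = Add(-34, Mul(-17, y)))
Mul(Add(Function('W')(22), -237), 492) = Mul(Add(Add(-34, Mul(-17, 22)), -237), 492) = Mul(Add(Add(-34, -374), -237), 492) = Mul(Add(-408, -237), 492) = Mul(-645, 492) = -317340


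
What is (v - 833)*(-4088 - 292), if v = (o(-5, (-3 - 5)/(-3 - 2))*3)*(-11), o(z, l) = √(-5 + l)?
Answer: 3648540 + 28908*I*√85 ≈ 3.6485e+6 + 2.6652e+5*I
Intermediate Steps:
v = -33*I*√85/5 (v = (√(-5 + (-3 - 5)/(-3 - 2))*3)*(-11) = (√(-5 - 8/(-5))*3)*(-11) = (√(-5 - 8*(-⅕))*3)*(-11) = (√(-5 + 8/5)*3)*(-11) = (√(-17/5)*3)*(-11) = ((I*√85/5)*3)*(-11) = (3*I*√85/5)*(-11) = -33*I*√85/5 ≈ -60.849*I)
(v - 833)*(-4088 - 292) = (-33*I*√85/5 - 833)*(-4088 - 292) = (-833 - 33*I*√85/5)*(-4380) = 3648540 + 28908*I*√85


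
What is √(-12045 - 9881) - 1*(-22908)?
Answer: 22908 + I*√21926 ≈ 22908.0 + 148.07*I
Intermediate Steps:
√(-12045 - 9881) - 1*(-22908) = √(-21926) + 22908 = I*√21926 + 22908 = 22908 + I*√21926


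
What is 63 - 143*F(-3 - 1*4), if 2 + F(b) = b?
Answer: 1350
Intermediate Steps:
F(b) = -2 + b
63 - 143*F(-3 - 1*4) = 63 - 143*(-2 + (-3 - 1*4)) = 63 - 143*(-2 + (-3 - 4)) = 63 - 143*(-2 - 7) = 63 - 143*(-9) = 63 + 1287 = 1350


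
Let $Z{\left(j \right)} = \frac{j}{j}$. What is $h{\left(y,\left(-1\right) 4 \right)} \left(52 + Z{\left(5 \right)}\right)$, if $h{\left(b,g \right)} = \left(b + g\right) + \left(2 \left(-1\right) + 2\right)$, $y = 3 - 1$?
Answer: $-106$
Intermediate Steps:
$y = 2$ ($y = 3 - 1 = 2$)
$Z{\left(j \right)} = 1$
$h{\left(b,g \right)} = b + g$ ($h{\left(b,g \right)} = \left(b + g\right) + \left(-2 + 2\right) = \left(b + g\right) + 0 = b + g$)
$h{\left(y,\left(-1\right) 4 \right)} \left(52 + Z{\left(5 \right)}\right) = \left(2 - 4\right) \left(52 + 1\right) = \left(2 - 4\right) 53 = \left(-2\right) 53 = -106$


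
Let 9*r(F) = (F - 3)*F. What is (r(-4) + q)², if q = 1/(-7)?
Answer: 34969/3969 ≈ 8.8105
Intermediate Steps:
q = -⅐ ≈ -0.14286
r(F) = F*(-3 + F)/9 (r(F) = ((F - 3)*F)/9 = ((-3 + F)*F)/9 = (F*(-3 + F))/9 = F*(-3 + F)/9)
(r(-4) + q)² = ((⅑)*(-4)*(-3 - 4) - ⅐)² = ((⅑)*(-4)*(-7) - ⅐)² = (28/9 - ⅐)² = (187/63)² = 34969/3969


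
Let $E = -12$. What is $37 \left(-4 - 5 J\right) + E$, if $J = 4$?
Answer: $-900$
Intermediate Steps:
$37 \left(-4 - 5 J\right) + E = 37 \left(-4 - 20\right) - 12 = 37 \left(-24\right) - 12 = -888 - 12 = -900$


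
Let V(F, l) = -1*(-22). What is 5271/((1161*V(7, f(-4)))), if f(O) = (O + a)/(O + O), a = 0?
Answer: 1757/8514 ≈ 0.20637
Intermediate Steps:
f(O) = 1/2 (f(O) = (O + 0)/(O + O) = O/((2*O)) = O*(1/(2*O)) = 1/2)
V(F, l) = 22
5271/((1161*V(7, f(-4)))) = 5271/((1161*22)) = 5271/25542 = 5271*(1/25542) = 1757/8514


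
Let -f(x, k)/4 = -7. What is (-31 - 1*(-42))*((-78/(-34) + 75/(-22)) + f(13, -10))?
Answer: 10055/34 ≈ 295.74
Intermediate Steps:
f(x, k) = 28 (f(x, k) = -4*(-7) = 28)
(-31 - 1*(-42))*((-78/(-34) + 75/(-22)) + f(13, -10)) = (-31 - 1*(-42))*((-78/(-34) + 75/(-22)) + 28) = (-31 + 42)*((-78*(-1/34) + 75*(-1/22)) + 28) = 11*((39/17 - 75/22) + 28) = 11*(-417/374 + 28) = 11*(10055/374) = 10055/34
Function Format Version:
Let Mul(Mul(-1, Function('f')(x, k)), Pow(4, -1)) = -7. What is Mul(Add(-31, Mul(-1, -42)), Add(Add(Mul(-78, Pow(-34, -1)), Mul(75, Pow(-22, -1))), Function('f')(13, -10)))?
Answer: Rational(10055, 34) ≈ 295.74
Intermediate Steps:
Function('f')(x, k) = 28 (Function('f')(x, k) = Mul(-4, -7) = 28)
Mul(Add(-31, Mul(-1, -42)), Add(Add(Mul(-78, Pow(-34, -1)), Mul(75, Pow(-22, -1))), Function('f')(13, -10))) = Mul(Add(-31, Mul(-1, -42)), Add(Add(Mul(-78, Pow(-34, -1)), Mul(75, Pow(-22, -1))), 28)) = Mul(Add(-31, 42), Add(Add(Mul(-78, Rational(-1, 34)), Mul(75, Rational(-1, 22))), 28)) = Mul(11, Add(Add(Rational(39, 17), Rational(-75, 22)), 28)) = Mul(11, Add(Rational(-417, 374), 28)) = Mul(11, Rational(10055, 374)) = Rational(10055, 34)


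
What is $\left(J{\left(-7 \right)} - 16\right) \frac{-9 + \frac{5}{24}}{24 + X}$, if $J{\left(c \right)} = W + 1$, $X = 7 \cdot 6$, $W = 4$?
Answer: $\frac{211}{144} \approx 1.4653$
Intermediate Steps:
$X = 42$
$J{\left(c \right)} = 5$ ($J{\left(c \right)} = 4 + 1 = 5$)
$\left(J{\left(-7 \right)} - 16\right) \frac{-9 + \frac{5}{24}}{24 + X} = \left(5 - 16\right) \frac{-9 + \frac{5}{24}}{24 + 42} = \left(5 + \left(-23 + 7\right)\right) \frac{-9 + 5 \cdot \frac{1}{24}}{66} = \left(5 - 16\right) \left(-9 + \frac{5}{24}\right) \frac{1}{66} = - 11 \left(\left(- \frac{211}{24}\right) \frac{1}{66}\right) = \left(-11\right) \left(- \frac{211}{1584}\right) = \frac{211}{144}$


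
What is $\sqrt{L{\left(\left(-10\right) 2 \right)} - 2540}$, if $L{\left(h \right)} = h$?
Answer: $16 i \sqrt{10} \approx 50.596 i$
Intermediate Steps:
$\sqrt{L{\left(\left(-10\right) 2 \right)} - 2540} = \sqrt{\left(-10\right) 2 - 2540} = \sqrt{-20 - 2540} = \sqrt{-2560} = 16 i \sqrt{10}$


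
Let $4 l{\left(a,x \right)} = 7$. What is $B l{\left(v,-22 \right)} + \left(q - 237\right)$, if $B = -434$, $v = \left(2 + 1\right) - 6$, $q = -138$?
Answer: $- \frac{2269}{2} \approx -1134.5$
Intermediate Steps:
$v = -3$ ($v = 3 - 6 = -3$)
$l{\left(a,x \right)} = \frac{7}{4}$ ($l{\left(a,x \right)} = \frac{1}{4} \cdot 7 = \frac{7}{4}$)
$B l{\left(v,-22 \right)} + \left(q - 237\right) = \left(-434\right) \frac{7}{4} - 375 = - \frac{1519}{2} - 375 = - \frac{2269}{2}$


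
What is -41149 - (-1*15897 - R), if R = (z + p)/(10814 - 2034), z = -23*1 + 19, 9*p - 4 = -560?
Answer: -498853408/19755 ≈ -25252.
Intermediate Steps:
p = -556/9 (p = 4/9 + (⅑)*(-560) = 4/9 - 560/9 = -556/9 ≈ -61.778)
z = -4 (z = -23 + 19 = -4)
R = -148/19755 (R = (-4 - 556/9)/(10814 - 2034) = -592/9/8780 = -592/9*1/8780 = -148/19755 ≈ -0.0074918)
-41149 - (-1*15897 - R) = -41149 - (-1*15897 - 1*(-148/19755)) = -41149 - (-15897 + 148/19755) = -41149 - 1*(-314045087/19755) = -41149 + 314045087/19755 = -498853408/19755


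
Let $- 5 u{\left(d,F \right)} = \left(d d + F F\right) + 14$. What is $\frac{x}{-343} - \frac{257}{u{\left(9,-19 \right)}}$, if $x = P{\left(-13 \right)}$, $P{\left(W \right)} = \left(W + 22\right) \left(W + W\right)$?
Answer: $\frac{547459}{156408} \approx 3.5002$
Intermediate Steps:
$u{\left(d,F \right)} = - \frac{14}{5} - \frac{F^{2}}{5} - \frac{d^{2}}{5}$ ($u{\left(d,F \right)} = - \frac{\left(d d + F F\right) + 14}{5} = - \frac{\left(d^{2} + F^{2}\right) + 14}{5} = - \frac{\left(F^{2} + d^{2}\right) + 14}{5} = - \frac{14 + F^{2} + d^{2}}{5} = - \frac{14}{5} - \frac{F^{2}}{5} - \frac{d^{2}}{5}$)
$P{\left(W \right)} = 2 W \left(22 + W\right)$ ($P{\left(W \right)} = \left(22 + W\right) 2 W = 2 W \left(22 + W\right)$)
$x = -234$ ($x = 2 \left(-13\right) \left(22 - 13\right) = 2 \left(-13\right) 9 = -234$)
$\frac{x}{-343} - \frac{257}{u{\left(9,-19 \right)}} = - \frac{234}{-343} - \frac{257}{- \frac{14}{5} - \frac{\left(-19\right)^{2}}{5} - \frac{9^{2}}{5}} = \left(-234\right) \left(- \frac{1}{343}\right) - \frac{257}{- \frac{14}{5} - \frac{361}{5} - \frac{81}{5}} = \frac{234}{343} - \frac{257}{- \frac{14}{5} - \frac{361}{5} - \frac{81}{5}} = \frac{234}{343} - \frac{257}{- \frac{456}{5}} = \frac{234}{343} - - \frac{1285}{456} = \frac{234}{343} + \frac{1285}{456} = \frac{547459}{156408}$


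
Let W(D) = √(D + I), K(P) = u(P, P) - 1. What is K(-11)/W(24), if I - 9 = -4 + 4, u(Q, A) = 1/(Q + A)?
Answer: -23*√33/726 ≈ -0.18199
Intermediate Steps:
u(Q, A) = 1/(A + Q)
I = 9 (I = 9 + (-4 + 4) = 9 + 0 = 9)
K(P) = -1 + 1/(2*P) (K(P) = 1/(P + P) - 1 = 1/(2*P) - 1 = -1 + 1/(2*P))
W(D) = √(9 + D) (W(D) = √(D + 9) = √(9 + D))
K(-11)/W(24) = ((½ - 1*(-11))/(-11))/(√(9 + 24)) = (-(½ + 11)/11)/(√33) = (-1/11*23/2)*(√33/33) = -23*√33/726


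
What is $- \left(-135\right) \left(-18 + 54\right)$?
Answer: $4860$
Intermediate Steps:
$- \left(-135\right) \left(-18 + 54\right) = - \left(-135\right) 36 = \left(-1\right) \left(-4860\right) = 4860$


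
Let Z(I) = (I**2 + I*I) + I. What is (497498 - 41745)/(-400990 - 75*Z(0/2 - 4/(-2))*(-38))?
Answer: -455753/372490 ≈ -1.2235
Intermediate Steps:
Z(I) = I + 2*I**2 (Z(I) = (I**2 + I**2) + I = 2*I**2 + I = I + 2*I**2)
(497498 - 41745)/(-400990 - 75*Z(0/2 - 4/(-2))*(-38)) = (497498 - 41745)/(-400990 - 75*(0/2 - 4/(-2))*(1 + 2*(0/2 - 4/(-2)))*(-38)) = 455753/(-400990 - 75*(0*(1/2) - 4*(-1/2))*(1 + 2*(0*(1/2) - 4*(-1/2)))*(-38)) = 455753/(-400990 - 75*(0 + 2)*(1 + 2*(0 + 2))*(-38)) = 455753/(-400990 - 150*(1 + 2*2)*(-38)) = 455753/(-400990 - 150*(1 + 4)*(-38)) = 455753/(-400990 - 150*5*(-38)) = 455753/(-400990 - 75*10*(-38)) = 455753/(-400990 - 750*(-38)) = 455753/(-400990 + 28500) = 455753/(-372490) = 455753*(-1/372490) = -455753/372490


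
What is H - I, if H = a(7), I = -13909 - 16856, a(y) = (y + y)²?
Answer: 30961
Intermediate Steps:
a(y) = 4*y² (a(y) = (2*y)² = 4*y²)
I = -30765
H = 196 (H = 4*7² = 4*49 = 196)
H - I = 196 - 1*(-30765) = 196 + 30765 = 30961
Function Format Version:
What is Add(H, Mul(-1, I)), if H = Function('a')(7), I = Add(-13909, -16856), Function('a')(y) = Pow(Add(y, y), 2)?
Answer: 30961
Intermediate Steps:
Function('a')(y) = Mul(4, Pow(y, 2)) (Function('a')(y) = Pow(Mul(2, y), 2) = Mul(4, Pow(y, 2)))
I = -30765
H = 196 (H = Mul(4, Pow(7, 2)) = Mul(4, 49) = 196)
Add(H, Mul(-1, I)) = Add(196, Mul(-1, -30765)) = Add(196, 30765) = 30961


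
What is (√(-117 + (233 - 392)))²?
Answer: -276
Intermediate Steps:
(√(-117 + (233 - 392)))² = (√(-117 - 159))² = (√(-276))² = (2*I*√69)² = -276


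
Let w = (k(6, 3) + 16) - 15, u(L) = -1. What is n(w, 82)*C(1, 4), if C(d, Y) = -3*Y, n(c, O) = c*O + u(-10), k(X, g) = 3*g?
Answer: -9828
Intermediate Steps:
w = 10 (w = (3*3 + 16) - 15 = (9 + 16) - 15 = 25 - 15 = 10)
n(c, O) = -1 + O*c (n(c, O) = c*O - 1 = O*c - 1 = -1 + O*c)
n(w, 82)*C(1, 4) = (-1 + 82*10)*(-3*4) = (-1 + 820)*(-12) = 819*(-12) = -9828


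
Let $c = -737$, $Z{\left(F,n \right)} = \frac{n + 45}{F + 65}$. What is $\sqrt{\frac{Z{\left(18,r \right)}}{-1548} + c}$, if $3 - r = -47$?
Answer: $\frac{i \sqrt{337958613907}}{21414} \approx 27.148 i$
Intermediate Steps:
$r = 50$ ($r = 3 - -47 = 3 + 47 = 50$)
$Z{\left(F,n \right)} = \frac{45 + n}{65 + F}$
$\sqrt{\frac{Z{\left(18,r \right)}}{-1548} + c} = \sqrt{\frac{\frac{1}{65 + 18} \left(45 + 50\right)}{-1548} - 737} = \sqrt{\frac{1}{83} \cdot 95 \left(- \frac{1}{1548}\right) - 737} = \sqrt{\frac{95}{83} \left(- \frac{1}{1548}\right) - 737} = \sqrt{- \frac{95}{128484} - 737} = \sqrt{- \frac{94692803}{128484}} = \frac{i \sqrt{337958613907}}{21414}$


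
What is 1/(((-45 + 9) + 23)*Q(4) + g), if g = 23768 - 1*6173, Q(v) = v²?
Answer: 1/17387 ≈ 5.7514e-5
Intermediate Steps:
g = 17595 (g = 23768 - 6173 = 17595)
1/(((-45 + 9) + 23)*Q(4) + g) = 1/(((-45 + 9) + 23)*4² + 17595) = 1/((-36 + 23)*16 + 17595) = 1/(-13*16 + 17595) = 1/(-208 + 17595) = 1/17387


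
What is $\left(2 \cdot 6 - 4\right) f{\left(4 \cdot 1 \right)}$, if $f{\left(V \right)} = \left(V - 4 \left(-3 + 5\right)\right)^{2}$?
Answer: $128$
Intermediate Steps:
$f{\left(V \right)} = \left(-8 + V\right)^{2}$ ($f{\left(V \right)} = \left(V - 8\right)^{2} = \left(-8 + V\right)^{2}$)
$\left(2 \cdot 6 - 4\right) f{\left(4 \cdot 1 \right)} = \left(2 \cdot 6 - 4\right) \left(-8 + 4 \cdot 1\right)^{2} = \left(12 - 4\right) \left(-8 + 4\right)^{2} = 8 \left(-4\right)^{2} = 8 \cdot 16 = 128$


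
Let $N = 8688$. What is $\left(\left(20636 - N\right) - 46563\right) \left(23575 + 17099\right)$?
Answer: $-1407930510$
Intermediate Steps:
$\left(\left(20636 - N\right) - 46563\right) \left(23575 + 17099\right) = \left(\left(20636 - 8688\right) - 46563\right) \left(23575 + 17099\right) = \left(\left(20636 - 8688\right) - 46563\right) 40674 = \left(11948 - 46563\right) 40674 = \left(-34615\right) 40674 = -1407930510$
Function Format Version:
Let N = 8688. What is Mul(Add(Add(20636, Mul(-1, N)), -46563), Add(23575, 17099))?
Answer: -1407930510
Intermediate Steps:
Mul(Add(Add(20636, Mul(-1, N)), -46563), Add(23575, 17099)) = Mul(Add(Add(20636, Mul(-1, 8688)), -46563), Add(23575, 17099)) = Mul(Add(Add(20636, -8688), -46563), 40674) = Mul(Add(11948, -46563), 40674) = Mul(-34615, 40674) = -1407930510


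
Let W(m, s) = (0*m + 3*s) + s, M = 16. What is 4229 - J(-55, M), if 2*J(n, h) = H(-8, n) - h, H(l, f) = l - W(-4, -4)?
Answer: 4233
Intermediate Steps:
W(m, s) = 4*s (W(m, s) = (0 + 3*s) + s = 3*s + s = 4*s)
H(l, f) = 16 + l (H(l, f) = l - 4*(-4) = l - 1*(-16) = l + 16 = 16 + l)
J(n, h) = 4 - h/2 (J(n, h) = ((16 - 8) - h)/2 = (8 - h)/2 = 4 - h/2)
4229 - J(-55, M) = 4229 - (4 - ½*16) = 4229 - (4 - 8) = 4229 - 1*(-4) = 4229 + 4 = 4233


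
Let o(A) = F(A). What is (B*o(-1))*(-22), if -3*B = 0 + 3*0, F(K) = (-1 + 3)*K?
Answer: 0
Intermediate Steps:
F(K) = 2*K
o(A) = 2*A
B = 0 (B = -(0 + 3*0)/3 = -(0 + 0)/3 = -⅓*0 = 0)
(B*o(-1))*(-22) = (0*(2*(-1)))*(-22) = (0*(-2))*(-22) = 0*(-22) = 0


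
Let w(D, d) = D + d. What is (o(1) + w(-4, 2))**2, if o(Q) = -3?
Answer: 25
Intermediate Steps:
(o(1) + w(-4, 2))**2 = (-3 + (-4 + 2))**2 = (-3 - 2)**2 = (-5)**2 = 25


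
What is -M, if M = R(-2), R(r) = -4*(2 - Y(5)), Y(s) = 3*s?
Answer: -52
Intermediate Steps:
R(r) = 52 (R(r) = -4*(2 - 3*5) = -4*(2 - 1*15) = -4*(2 - 15) = -4*(-13) = 52)
M = 52
-M = -1*52 = -52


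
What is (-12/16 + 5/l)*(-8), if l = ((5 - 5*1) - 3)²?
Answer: 14/9 ≈ 1.5556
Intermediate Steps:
l = 9 (l = ((5 - 5) - 3)² = (0 - 3)² = (-3)² = 9)
(-12/16 + 5/l)*(-8) = (-12/16 + 5/9)*(-8) = (-12*1/16 + 5*(⅑))*(-8) = (-¾ + 5/9)*(-8) = -7/36*(-8) = 14/9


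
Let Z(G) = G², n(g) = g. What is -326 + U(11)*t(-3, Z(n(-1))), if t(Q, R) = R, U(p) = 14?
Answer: -312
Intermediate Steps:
-326 + U(11)*t(-3, Z(n(-1))) = -326 + 14*(-1)² = -326 + 14*1 = -326 + 14 = -312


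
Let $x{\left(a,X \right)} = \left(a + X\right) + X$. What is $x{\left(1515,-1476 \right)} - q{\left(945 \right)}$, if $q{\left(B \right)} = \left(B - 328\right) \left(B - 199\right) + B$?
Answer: $-462664$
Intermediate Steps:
$q{\left(B \right)} = B + \left(-328 + B\right) \left(-199 + B\right)$ ($q{\left(B \right)} = \left(-328 + B\right) \left(-199 + B\right) + B = B + \left(-328 + B\right) \left(-199 + B\right)$)
$x{\left(a,X \right)} = a + 2 X$ ($x{\left(a,X \right)} = \left(X + a\right) + X = a + 2 X$)
$x{\left(1515,-1476 \right)} - q{\left(945 \right)} = \left(1515 + 2 \left(-1476\right)\right) - \left(65272 + 945^{2} - 497070\right) = \left(1515 - 2952\right) - \left(65272 + 893025 - 497070\right) = -1437 - 461227 = -462664$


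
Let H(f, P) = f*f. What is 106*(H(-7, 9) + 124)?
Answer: 18338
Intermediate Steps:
H(f, P) = f**2
106*(H(-7, 9) + 124) = 106*((-7)**2 + 124) = 106*(49 + 124) = 106*173 = 18338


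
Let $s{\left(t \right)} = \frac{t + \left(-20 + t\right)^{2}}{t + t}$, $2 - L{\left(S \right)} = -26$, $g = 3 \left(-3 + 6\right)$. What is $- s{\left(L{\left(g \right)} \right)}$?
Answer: $- \frac{23}{14} \approx -1.6429$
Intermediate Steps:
$g = 9$ ($g = 3 \cdot 3 = 9$)
$L{\left(S \right)} = 28$ ($L{\left(S \right)} = 2 - -26 = 2 + 26 = 28$)
$s{\left(t \right)} = \frac{t + \left(-20 + t\right)^{2}}{2 t}$
$- s{\left(L{\left(g \right)} \right)} = - \frac{28 + \left(-20 + 28\right)^{2}}{2 \cdot 28} = - \frac{28 + 8^{2}}{2 \cdot 28} = - \frac{28 + 64}{2 \cdot 28} = - \frac{92}{2 \cdot 28} = \left(-1\right) \frac{23}{14} = - \frac{23}{14}$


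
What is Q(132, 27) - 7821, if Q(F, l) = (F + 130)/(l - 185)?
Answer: -617990/79 ≈ -7822.7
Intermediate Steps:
Q(F, l) = (130 + F)/(-185 + l)
Q(132, 27) - 7821 = (130 + 132)/(-185 + 27) - 7821 = 262/(-158) - 7821 = -1/158*262 - 7821 = -131/79 - 7821 = -617990/79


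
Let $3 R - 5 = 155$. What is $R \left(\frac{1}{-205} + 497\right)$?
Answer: $\frac{3260288}{123} \approx 26506.0$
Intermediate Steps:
$R = \frac{160}{3}$ ($R = \frac{5}{3} + \frac{1}{3} \cdot 155 = \frac{5}{3} + \frac{155}{3} = \frac{160}{3} \approx 53.333$)
$R \left(\frac{1}{-205} + 497\right) = \frac{160 \left(\frac{1}{-205} + 497\right)}{3} = \frac{160 \left(- \frac{1}{205} + 497\right)}{3} = \frac{160}{3} \cdot \frac{101884}{205} = \frac{3260288}{123}$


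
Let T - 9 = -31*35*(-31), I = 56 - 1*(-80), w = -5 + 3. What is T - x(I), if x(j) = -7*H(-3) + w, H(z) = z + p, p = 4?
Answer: 33653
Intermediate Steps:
w = -2
I = 136 (I = 56 + 80 = 136)
H(z) = 4 + z (H(z) = z + 4 = 4 + z)
T = 33644 (T = 9 - 31*35*(-31) = 9 - 1085*(-31) = 9 + 33635 = 33644)
x(j) = -9 (x(j) = -7*(4 - 3) - 2 = -7*1 - 2 = -7 - 2 = -9)
T - x(I) = 33644 - 1*(-9) = 33644 + 9 = 33653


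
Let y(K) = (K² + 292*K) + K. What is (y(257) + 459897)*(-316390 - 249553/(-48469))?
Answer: -9220036981324179/48469 ≈ -1.9023e+11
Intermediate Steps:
y(K) = K² + 293*K
(y(257) + 459897)*(-316390 - 249553/(-48469)) = (257*(293 + 257) + 459897)*(-316390 - 249553/(-48469)) = (257*550 + 459897)*(-316390 - 249553*(-1/48469)) = (141350 + 459897)*(-316390 + 249553/48469) = 601247*(-15334857357/48469) = -9220036981324179/48469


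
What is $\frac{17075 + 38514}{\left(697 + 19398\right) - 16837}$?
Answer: $\frac{55589}{3258} \approx 17.062$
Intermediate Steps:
$\frac{17075 + 38514}{\left(697 + 19398\right) - 16837} = \frac{55589}{20095 - 16837} = \frac{55589}{3258}$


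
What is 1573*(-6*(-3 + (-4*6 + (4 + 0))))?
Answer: 217074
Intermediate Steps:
1573*(-6*(-3 + (-4*6 + (4 + 0)))) = 1573*(-6*(-3 + (-24 + 4))) = 1573*(-6*(-3 - 20)) = 1573*(-6*(-23)) = 1573*138 = 217074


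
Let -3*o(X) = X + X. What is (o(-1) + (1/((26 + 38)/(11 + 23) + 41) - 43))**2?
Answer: 951352336/531441 ≈ 1790.1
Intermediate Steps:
o(X) = -2*X/3 (o(X) = -(X + X)/3 = -2*X/3)
(o(-1) + (1/((26 + 38)/(11 + 23) + 41) - 43))**2 = (-2/3*(-1) + (1/((26 + 38)/(11 + 23) + 41) - 43))**2 = (2/3 + (1/(64/34 + 41) - 43))**2 = (2/3 + (1/(64*(1/34) + 41) - 43))**2 = (2/3 + (1/(32/17 + 41) - 43))**2 = (2/3 + (1/(729/17) - 43))**2 = (2/3 + (17/729 - 43))**2 = (2/3 - 31330/729)**2 = (-30844/729)**2 = 951352336/531441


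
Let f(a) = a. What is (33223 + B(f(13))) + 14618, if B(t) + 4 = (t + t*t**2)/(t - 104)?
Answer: 334689/7 ≈ 47813.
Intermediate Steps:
B(t) = -4 + (t + t**3)/(-104 + t) (B(t) = -4 + (t + t*t**2)/(t - 104) = -4 + (t + t**3)/(-104 + t))
(33223 + B(f(13))) + 14618 = (33223 + (416 + 13**3 - 3*13)/(-104 + 13)) + 14618 = (33223 + (416 + 2197 - 39)/(-91)) + 14618 = (33223 - 1/91*2574) + 14618 = (33223 - 198/7) + 14618 = 232363/7 + 14618 = 334689/7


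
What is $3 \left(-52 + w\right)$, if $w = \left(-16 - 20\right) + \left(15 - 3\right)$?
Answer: $-228$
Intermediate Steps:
$w = -24$ ($w = -36 + 12 = -24$)
$3 \left(-52 + w\right) = 3 \left(-52 - 24\right) = 3 \left(-76\right) = -228$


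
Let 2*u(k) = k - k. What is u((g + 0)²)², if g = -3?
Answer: 0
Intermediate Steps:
u(k) = 0 (u(k) = (k - k)/2 = (½)*0 = 0)
u((g + 0)²)² = 0² = 0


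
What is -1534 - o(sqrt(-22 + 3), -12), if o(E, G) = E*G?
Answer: -1534 + 12*I*sqrt(19) ≈ -1534.0 + 52.307*I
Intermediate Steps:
-1534 - o(sqrt(-22 + 3), -12) = -1534 - sqrt(-22 + 3)*(-12) = -1534 - sqrt(-19)*(-12) = -1534 - I*sqrt(19)*(-12) = -1534 - (-12)*I*sqrt(19) = -1534 + 12*I*sqrt(19)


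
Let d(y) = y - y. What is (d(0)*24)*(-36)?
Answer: 0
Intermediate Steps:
d(y) = 0
(d(0)*24)*(-36) = (0*24)*(-36) = 0*(-36) = 0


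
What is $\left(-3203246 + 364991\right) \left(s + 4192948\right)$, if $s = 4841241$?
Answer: $-25641332100195$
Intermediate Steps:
$\left(-3203246 + 364991\right) \left(s + 4192948\right) = \left(-3203246 + 364991\right) \left(4841241 + 4192948\right) = \left(-2838255\right) 9034189 = -25641332100195$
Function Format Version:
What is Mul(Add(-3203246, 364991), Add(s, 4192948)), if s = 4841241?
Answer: -25641332100195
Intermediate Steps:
Mul(Add(-3203246, 364991), Add(s, 4192948)) = Mul(Add(-3203246, 364991), Add(4841241, 4192948)) = Mul(-2838255, 9034189) = -25641332100195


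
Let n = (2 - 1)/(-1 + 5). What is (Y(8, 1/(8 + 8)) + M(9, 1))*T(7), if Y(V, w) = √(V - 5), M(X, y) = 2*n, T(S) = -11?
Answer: -11/2 - 11*√3 ≈ -24.553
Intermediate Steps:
n = ¼ (n = 1/4 = 1*(¼) = ¼ ≈ 0.25000)
M(X, y) = ½ (M(X, y) = 2*(¼) = ½)
Y(V, w) = √(-5 + V)
(Y(8, 1/(8 + 8)) + M(9, 1))*T(7) = (√(-5 + 8) + ½)*(-11) = (√3 + ½)*(-11) = (½ + √3)*(-11) = -11/2 - 11*√3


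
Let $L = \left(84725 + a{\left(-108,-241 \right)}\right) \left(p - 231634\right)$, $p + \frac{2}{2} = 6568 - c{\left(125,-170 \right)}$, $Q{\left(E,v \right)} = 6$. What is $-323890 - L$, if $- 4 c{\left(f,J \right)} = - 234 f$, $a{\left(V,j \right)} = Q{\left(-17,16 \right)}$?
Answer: $\frac{39378847049}{2} \approx 1.9689 \cdot 10^{10}$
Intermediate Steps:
$a{\left(V,j \right)} = 6$
$c{\left(f,J \right)} = \frac{117 f}{2}$ ($c{\left(f,J \right)} = - \frac{\left(-234\right) f}{4} = \frac{117 f}{2}$)
$p = - \frac{1491}{2}$ ($p = -1 + \left(6568 - \frac{117}{2} \cdot 125\right) = -1 + \left(6568 - \frac{14625}{2}\right) = -1 - \frac{1489}{2} = - \frac{1491}{2} \approx -745.5$)
$L = - \frac{39379494829}{2}$ ($L = \left(84725 + 6\right) \left(- \frac{1491}{2} - 231634\right) = 84731 \left(- \frac{464759}{2}\right) = - \frac{39379494829}{2} \approx -1.969 \cdot 10^{10}$)
$-323890 - L = -323890 - - \frac{39379494829}{2} = -323890 + \frac{39379494829}{2} = \frac{39378847049}{2}$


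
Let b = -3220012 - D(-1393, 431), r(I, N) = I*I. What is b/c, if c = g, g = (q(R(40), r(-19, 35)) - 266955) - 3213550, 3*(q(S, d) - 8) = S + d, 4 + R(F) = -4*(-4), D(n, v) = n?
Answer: 9655857/10441118 ≈ 0.92479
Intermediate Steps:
r(I, N) = I²
R(F) = 12 (R(F) = -4 - 4*(-4) = -4 + 16 = 12)
b = -3218619 (b = -3220012 - 1*(-1393) = -3220012 + 1393 = -3218619)
q(S, d) = 8 + S/3 + d/3 (q(S, d) = 8 + (S + d)/3 = 8 + (S/3 + d/3) = 8 + S/3 + d/3)
g = -10441118/3 (g = ((8 + (⅓)*12 + (⅓)*(-19)²) - 266955) - 3213550 = ((8 + 4 + (⅓)*361) - 266955) - 3213550 = ((8 + 4 + 361/3) - 266955) - 3213550 = (397/3 - 266955) - 3213550 = -800468/3 - 3213550 = -10441118/3 ≈ -3.4804e+6)
c = -10441118/3 ≈ -3.4804e+6
b/c = -3218619/(-10441118/3) = -3218619*(-3/10441118) = 9655857/10441118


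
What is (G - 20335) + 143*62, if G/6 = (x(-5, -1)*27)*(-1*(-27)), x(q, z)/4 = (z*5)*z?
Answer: 76011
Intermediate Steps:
x(q, z) = 20*z² (x(q, z) = 4*((z*5)*z) = 4*((5*z)*z) = 4*(5*z²) = 20*z²)
G = 87480 (G = 6*(((20*(-1)²)*27)*(-1*(-27))) = 6*(((20*1)*27)*27) = 6*((20*27)*27) = 6*(540*27) = 6*14580 = 87480)
(G - 20335) + 143*62 = (87480 - 20335) + 143*62 = 67145 + 8866 = 76011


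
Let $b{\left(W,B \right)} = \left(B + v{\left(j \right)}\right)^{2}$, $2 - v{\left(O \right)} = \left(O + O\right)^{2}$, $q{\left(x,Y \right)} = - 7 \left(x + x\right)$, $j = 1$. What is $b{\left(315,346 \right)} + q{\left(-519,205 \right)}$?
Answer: $125602$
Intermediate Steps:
$q{\left(x,Y \right)} = - 14 x$ ($q{\left(x,Y \right)} = - 7 \cdot 2 x = - 14 x$)
$v{\left(O \right)} = 2 - 4 O^{2}$ ($v{\left(O \right)} = 2 - \left(O + O\right)^{2} = 2 - \left(2 O\right)^{2} = 2 - 4 O^{2}$)
$b{\left(W,B \right)} = \left(-2 + B\right)^{2}$ ($b{\left(W,B \right)} = \left(B + \left(2 - 4 \cdot 1^{2}\right)\right)^{2} = \left(B + \left(2 - 4\right)\right)^{2} = \left(B - 2\right)^{2} = \left(-2 + B\right)^{2}$)
$b{\left(315,346 \right)} + q{\left(-519,205 \right)} = \left(-2 + 346\right)^{2} - -7266 = 344^{2} + 7266 = 118336 + 7266 = 125602$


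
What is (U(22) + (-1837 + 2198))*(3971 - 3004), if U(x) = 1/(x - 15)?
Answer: 2444576/7 ≈ 3.4923e+5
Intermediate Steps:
U(x) = 1/(-15 + x)
(U(22) + (-1837 + 2198))*(3971 - 3004) = (1/(-15 + 22) + (-1837 + 2198))*(3971 - 3004) = (1/7 + 361)*967 = (2528/7)*967 = 2444576/7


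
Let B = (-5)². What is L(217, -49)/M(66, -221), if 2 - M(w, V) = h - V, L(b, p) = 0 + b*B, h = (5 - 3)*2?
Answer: -5425/223 ≈ -24.327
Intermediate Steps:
B = 25
h = 4 (h = 2*2 = 4)
L(b, p) = 25*b (L(b, p) = 0 + b*25 = 0 + 25*b = 25*b)
M(w, V) = -2 + V (M(w, V) = 2 - (4 - V) = 2 + (-4 + V) = -2 + V)
L(217, -49)/M(66, -221) = (25*217)/(-2 - 221) = 5425/(-223) = 5425*(-1/223) = -5425/223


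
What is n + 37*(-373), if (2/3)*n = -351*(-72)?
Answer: 24107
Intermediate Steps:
n = 37908 (n = 3*(-351*(-72))/2 = (3/2)*25272 = 37908)
n + 37*(-373) = 37908 + 37*(-373) = 37908 - 13801 = 24107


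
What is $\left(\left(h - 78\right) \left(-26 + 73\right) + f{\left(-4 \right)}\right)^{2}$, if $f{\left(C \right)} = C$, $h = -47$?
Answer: $34562641$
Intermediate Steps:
$\left(\left(h - 78\right) \left(-26 + 73\right) + f{\left(-4 \right)}\right)^{2} = \left(\left(-47 - 78\right) \left(-26 + 73\right) - 4\right)^{2} = \left(\left(-125\right) 47 - 4\right)^{2} = \left(-5875 - 4\right)^{2} = \left(-5879\right)^{2} = 34562641$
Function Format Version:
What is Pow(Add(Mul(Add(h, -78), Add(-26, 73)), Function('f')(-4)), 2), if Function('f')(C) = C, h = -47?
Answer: 34562641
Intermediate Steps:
Pow(Add(Mul(Add(h, -78), Add(-26, 73)), Function('f')(-4)), 2) = Pow(Add(Mul(Add(-47, -78), Add(-26, 73)), -4), 2) = Pow(Add(Mul(-125, 47), -4), 2) = Pow(Add(-5875, -4), 2) = Pow(-5879, 2) = 34562641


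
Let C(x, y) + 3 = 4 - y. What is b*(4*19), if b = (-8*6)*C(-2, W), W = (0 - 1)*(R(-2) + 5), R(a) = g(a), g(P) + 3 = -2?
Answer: -3648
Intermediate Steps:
g(P) = -5 (g(P) = -3 - 2 = -5)
R(a) = -5
W = 0 (W = (0 - 1)*(-5 + 5) = -1*0 = 0)
C(x, y) = 1 - y (C(x, y) = -3 + (4 - y) = 1 - y)
b = -48 (b = (-8*6)*(1 - 1*0) = -48*(1 + 0) = -48*1 = -48)
b*(4*19) = -192*19 = -48*76 = -3648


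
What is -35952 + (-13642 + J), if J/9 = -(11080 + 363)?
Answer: -152581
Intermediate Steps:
J = -102987 (J = 9*(-(11080 + 363)) = 9*(-1*11443) = 9*(-11443) = -102987)
-35952 + (-13642 + J) = -35952 + (-13642 - 102987) = -35952 - 116629 = -152581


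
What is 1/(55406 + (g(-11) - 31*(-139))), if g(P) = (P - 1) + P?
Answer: 1/59692 ≈ 1.6753e-5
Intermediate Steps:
g(P) = -1 + 2*P (g(P) = (-1 + P) + P = -1 + 2*P)
1/(55406 + (g(-11) - 31*(-139))) = 1/(55406 + ((-1 + 2*(-11)) - 31*(-139))) = 1/(55406 + ((-1 - 22) + 4309)) = 1/(55406 + (-23 + 4309)) = 1/(55406 + 4286) = 1/59692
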